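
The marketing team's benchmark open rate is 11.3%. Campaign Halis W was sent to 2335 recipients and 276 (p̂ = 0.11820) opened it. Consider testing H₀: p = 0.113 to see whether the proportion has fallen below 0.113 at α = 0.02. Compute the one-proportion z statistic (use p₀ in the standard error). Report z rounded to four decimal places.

z = 0.7939

p̂ = 276/2335 = 0.1182013.
Under H₀, SE = √(0.113·0.887/2335) = √(4.29255e-05) = 0.0065518.
z = (0.1182013 − 0.113)/0.0065518 = 0.0052013/0.0065518 = 0.7939.
p-value = P(Z < 0.794) ≈ 0.7864, so at α = 0.02 we fail to reject H₀.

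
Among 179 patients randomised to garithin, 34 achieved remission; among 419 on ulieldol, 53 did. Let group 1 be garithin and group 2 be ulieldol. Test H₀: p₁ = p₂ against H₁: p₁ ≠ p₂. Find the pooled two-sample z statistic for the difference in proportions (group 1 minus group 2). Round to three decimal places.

z = 2.015

p̂₁ = 34/179 = 0.189944, p̂₂ = 53/419 = 0.126492.
Pooled p̂ = (34+53)/(179+419) = 87/598 = 0.145485.
SE = √(0.124319 × 0.00797323) = 0.031484.
z = (0.189944 − 0.126492)/0.031484 = 0.063452/0.031484 = 2.015.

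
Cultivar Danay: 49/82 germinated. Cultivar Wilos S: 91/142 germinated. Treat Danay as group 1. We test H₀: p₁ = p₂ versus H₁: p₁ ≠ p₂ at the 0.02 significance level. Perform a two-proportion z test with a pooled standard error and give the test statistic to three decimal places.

p̂₁ = 49/82 ≈ 0.59756, p̂₂ = 91/142 ≈ 0.64085.
Pooled p̂ = (49+91)/(82+142) = 140/224 = 0.62500.
SE = √(0.234375 × 0.0192374) = 0.06715.
z = (0.59756 − 0.64085)/0.06715 = -0.04329/0.06715 = -0.645.
p-value = 2·P(Z > 0.645) ≈ 0.5192; since p > α = 0.02, fail to reject H₀.

z = -0.645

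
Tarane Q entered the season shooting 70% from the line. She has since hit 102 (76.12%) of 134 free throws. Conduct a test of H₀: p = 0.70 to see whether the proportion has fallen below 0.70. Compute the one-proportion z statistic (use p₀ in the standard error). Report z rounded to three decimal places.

z = 1.546

p̂ = 102/134 = 0.76119.
Under H₀, SE = √(0.7·0.3/134) = √(0.00156716) = 0.03959.
z = (0.76119 − 0.7)/0.03959 = 0.06119/0.03959 = 1.546.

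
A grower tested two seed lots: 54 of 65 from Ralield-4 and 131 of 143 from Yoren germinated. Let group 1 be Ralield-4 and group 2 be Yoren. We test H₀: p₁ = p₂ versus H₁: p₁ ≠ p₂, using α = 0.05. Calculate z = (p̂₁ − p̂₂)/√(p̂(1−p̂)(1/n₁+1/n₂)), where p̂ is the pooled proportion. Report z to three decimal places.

p̂₁ = 54/65 = 0.83077, p̂₂ = 131/143 = 0.91608.
Pooled p̂ = (54+131)/(65+143) = 185/208 = 0.88942.
SE = √(0.0983497 × 0.0223776) = 0.04691.
z = (0.83077 − 0.91608)/0.04691 = -0.08531/0.04691 = -1.819.
p-value = 2·P(Z > 1.819) ≈ 0.0690, so at α = 0.05 we fail to reject H₀.

z = -1.819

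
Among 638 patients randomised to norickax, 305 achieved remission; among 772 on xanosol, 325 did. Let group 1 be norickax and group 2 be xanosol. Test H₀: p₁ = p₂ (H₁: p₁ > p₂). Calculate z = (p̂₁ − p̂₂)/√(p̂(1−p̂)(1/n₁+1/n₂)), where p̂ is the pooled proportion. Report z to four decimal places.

z = 2.1455

p̂₁ = 305/638 ≈ 0.4780564, p̂₂ = 325/772 ≈ 0.4209845.
Pooled p̂ = (305+325)/(638+772) = 630/1410 = 0.4468085.
SE = √(0.247171 × 0.00286273) = 0.0266005.
z = (0.4780564 − 0.4209845)/0.0266005 = 0.0570719/0.0266005 = 2.1455.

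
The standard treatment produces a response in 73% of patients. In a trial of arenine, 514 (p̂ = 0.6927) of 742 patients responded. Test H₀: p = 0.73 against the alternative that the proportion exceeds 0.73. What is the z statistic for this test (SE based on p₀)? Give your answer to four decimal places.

z = -2.2872

p̂ = 514/742 = 0.6927224.
Under H₀, SE = √(0.73·0.27/742) = √(0.000265633) = 0.0162983.
z = (0.6927224 − 0.73)/0.0162983 = -0.0372776/0.0162983 = -2.2872.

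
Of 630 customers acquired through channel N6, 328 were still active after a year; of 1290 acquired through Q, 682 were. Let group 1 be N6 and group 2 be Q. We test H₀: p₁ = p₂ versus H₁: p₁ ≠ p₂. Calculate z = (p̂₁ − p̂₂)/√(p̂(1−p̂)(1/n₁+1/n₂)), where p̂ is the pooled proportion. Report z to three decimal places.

p̂₁ = 328/630 = 0.52063, p̂₂ = 682/1290 = 0.52868.
Pooled p̂ = (328+682)/(630+1290) = 1010/1920 = 0.52604.
SE = √(0.249322 × 0.0023625) = 0.02427.
z = (0.52063 − 0.52868)/0.02427 = -0.00805/0.02427 = -0.332.
Two-sided p-value ≈ 2·Φ(−0.332) = 0.7402.

z = -0.332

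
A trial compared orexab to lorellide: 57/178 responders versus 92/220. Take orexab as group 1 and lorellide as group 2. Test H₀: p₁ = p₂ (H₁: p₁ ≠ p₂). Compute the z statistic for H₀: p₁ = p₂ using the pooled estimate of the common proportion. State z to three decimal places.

z = -2.008

p̂₁ = 57/178 = 0.32022, p̂₂ = 92/220 = 0.41818.
Pooled p̂ = (57+92)/(178+220) = 149/398 = 0.37437.
SE = √(0.234218 × 0.0101634) = 0.04879.
z = (0.32022 − 0.41818)/0.04879 = -0.09796/0.04879 = -2.008.
Two-sided p-value ≈ 2·Φ(−2.008) = 0.0447.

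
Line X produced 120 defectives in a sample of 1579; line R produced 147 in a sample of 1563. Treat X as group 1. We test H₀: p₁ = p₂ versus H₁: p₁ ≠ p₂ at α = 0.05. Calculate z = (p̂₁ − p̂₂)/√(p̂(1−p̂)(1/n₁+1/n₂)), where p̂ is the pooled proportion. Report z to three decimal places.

p̂₁ = 120/1579 ≈ 0.07600, p̂₂ = 147/1563 ≈ 0.09405.
Pooled p̂ = (120+147)/(1579+1563) = 267/3142 = 0.08498.
SE = √(p̂(1−p̂)(1/n₁+1/n₂)) = √(0.08498·0.91502·0.00127311) = √(9.89924e-05) = 0.00995.
z = (0.07600 − 0.09405)/0.00995 = -0.01805/0.00995 = -1.814.
Two-sided p-value ≈ 2·Φ(−1.814) = 0.0696. With α = 0.05, fail to reject H₀.

z = -1.814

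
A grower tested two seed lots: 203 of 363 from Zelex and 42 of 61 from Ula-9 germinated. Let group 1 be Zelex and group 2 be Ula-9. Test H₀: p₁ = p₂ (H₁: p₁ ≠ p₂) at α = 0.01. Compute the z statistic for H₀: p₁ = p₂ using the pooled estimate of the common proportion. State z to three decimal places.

z = -1.892

p̂₁ = 203/363 = 0.55923, p̂₂ = 42/61 = 0.68852.
Pooled p̂ = (203+42)/(363+61) = 245/424 = 0.57783.
SE = √(0.243942 × 0.0191483) = 0.06835.
z = (0.55923 − 0.68852)/0.06835 = -0.12929/0.06835 = -1.892.
p-value = 2·P(Z > 1.892) ≈ 0.0585; since p > α = 0.01, fail to reject H₀.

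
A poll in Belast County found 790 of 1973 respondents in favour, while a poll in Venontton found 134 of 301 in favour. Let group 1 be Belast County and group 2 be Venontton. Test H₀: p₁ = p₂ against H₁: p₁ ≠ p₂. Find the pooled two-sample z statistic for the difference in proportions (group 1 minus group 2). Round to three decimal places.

p̂₁ = 790/1973 = 0.40041, p̂₂ = 134/301 = 0.44518.
Pooled p̂ = (790+134)/(1973+301) = 924/2274 = 0.40633.
SE = √(p̂(1−p̂)(1/n₁+1/n₂)) = √(0.40633·0.59367·0.0038291) = √(0.00092368) = 0.03039.
z = (0.40041 − 0.44518)/0.03039 = -0.04477/0.03039 = -1.473.

z = -1.473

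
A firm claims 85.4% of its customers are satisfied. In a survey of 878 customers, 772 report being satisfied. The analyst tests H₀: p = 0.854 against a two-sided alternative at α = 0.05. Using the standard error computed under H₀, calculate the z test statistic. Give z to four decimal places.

z = 2.1206

p̂ = 772/878 ≈ 0.879271.
Standard error under H₀: √(0.854×0.146/878) = 0.011917.
z = (0.879271 − 0.854)/0.011917 = 0.025271/0.011917 = 2.1206.
Two-sided p-value ≈ 2·Φ(−2.121) = 0.0340; since p < α = 0.05, reject H₀.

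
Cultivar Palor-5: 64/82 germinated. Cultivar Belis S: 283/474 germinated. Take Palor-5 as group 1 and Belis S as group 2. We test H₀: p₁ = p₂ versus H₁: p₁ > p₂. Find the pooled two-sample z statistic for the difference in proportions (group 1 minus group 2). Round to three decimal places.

z = 3.167

p̂₁ = 64/82 ≈ 0.78049, p̂₂ = 283/474 ≈ 0.59705.
Pooled p̂ = (64+283)/(82+474) = 347/556 = 0.62410.
SE = √(0.234599 × 0.0143048) = 0.05793.
z = (0.78049 − 0.59705)/0.05793 = 0.18344/0.05793 = 3.167.
p-value = P(Z > 3.167) ≈ 0.0008.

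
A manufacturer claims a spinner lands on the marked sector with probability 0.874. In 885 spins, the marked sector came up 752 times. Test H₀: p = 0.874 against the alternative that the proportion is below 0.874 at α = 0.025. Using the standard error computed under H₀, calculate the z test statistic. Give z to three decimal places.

p̂ = 752/885 ≈ 0.849718.
Under H₀, SE = √(0.874·0.126/885) = √(0.000124434) = 0.011155.
z = (0.849718 − 0.874)/0.011155 = -0.024282/0.011155 = -2.177.
p-value = P(Z < -2.177) ≈ 0.0147. With α = 0.025, reject H₀.

z = -2.177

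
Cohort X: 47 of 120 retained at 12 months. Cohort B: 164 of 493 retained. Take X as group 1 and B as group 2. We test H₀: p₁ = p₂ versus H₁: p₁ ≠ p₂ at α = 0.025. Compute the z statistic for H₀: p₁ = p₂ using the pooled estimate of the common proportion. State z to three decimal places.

p̂₁ = 47/120 ≈ 0.39167, p̂₂ = 164/493 ≈ 0.33266.
Pooled p̂ = (47+164)/(120+493) = 211/613 = 0.34421.
SE = √(p̂(1−p̂)(1/n₁+1/n₂)) = √(0.34421·0.65579·0.0103617) = √(0.00233894) = 0.04836.
z = (0.39167 − 0.33266)/0.04836 = 0.05901/0.04836 = 1.220.
p-value = 2·P(Z > 1.220) ≈ 0.2224. With α = 0.025, fail to reject H₀.

z = 1.220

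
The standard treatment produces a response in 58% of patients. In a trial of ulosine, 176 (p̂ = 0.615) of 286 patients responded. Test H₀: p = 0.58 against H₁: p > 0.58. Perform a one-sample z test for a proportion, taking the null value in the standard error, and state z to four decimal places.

z = 1.2124

p̂ = 176/286 = 0.615385.
Under H₀, SE = √(0.58·0.42/286) = √(0.000851748) = 0.029185.
z = (0.615385 − 0.58)/0.029185 = 0.035385/0.029185 = 1.2124.
p-value = P(Z > 1.212) ≈ 0.1127.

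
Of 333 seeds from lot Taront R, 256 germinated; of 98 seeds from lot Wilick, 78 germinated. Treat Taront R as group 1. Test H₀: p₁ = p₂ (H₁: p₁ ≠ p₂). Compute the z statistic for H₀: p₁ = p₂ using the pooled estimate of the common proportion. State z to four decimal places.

z = -0.5657

p̂₁ = 256/333 = 0.768769, p̂₂ = 78/98 = 0.795918.
Pooled p̂ = (256+78)/(333+98) = 334/431 = 0.774942.
SE = √(0.174407 × 0.0132071) = 0.047994.
z = (0.768769 − 0.795918)/0.047994 = -0.027149/0.047994 = -0.5657.
p-value = 2·P(Z > 0.566) ≈ 0.5716.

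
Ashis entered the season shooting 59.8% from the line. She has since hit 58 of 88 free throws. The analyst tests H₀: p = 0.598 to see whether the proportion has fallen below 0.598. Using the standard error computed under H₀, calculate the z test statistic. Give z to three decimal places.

z = 1.169

p̂ = 58/88 ≈ 0.65909.
SE = √(p₀(1−p₀)/n) = √(0.2404/88) = 0.05227.
z = (0.65909 − 0.598)/0.05227 = 0.06109/0.05227 = 1.169.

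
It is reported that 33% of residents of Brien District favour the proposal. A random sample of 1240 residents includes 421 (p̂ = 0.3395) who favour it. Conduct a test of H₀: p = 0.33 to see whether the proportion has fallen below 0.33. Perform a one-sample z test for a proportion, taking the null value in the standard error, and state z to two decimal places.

z = 0.71

p̂ = 421/1240 ≈ 0.3395.
Under H₀, SE = √(0.33·0.67/1240) = √(0.000178306) = 0.0134.
z = (0.3395 − 0.33)/0.0134 = 0.0095/0.0134 = 0.71.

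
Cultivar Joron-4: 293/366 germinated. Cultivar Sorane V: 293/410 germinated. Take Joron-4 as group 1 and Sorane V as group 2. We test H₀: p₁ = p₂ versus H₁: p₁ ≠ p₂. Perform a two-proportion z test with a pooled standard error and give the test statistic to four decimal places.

z = 2.7784

p̂₁ = 293/366 ≈ 0.8005464, p̂₂ = 293/410 ≈ 0.7146341.
Pooled p̂ = (293+293)/(366+410) = 586/776 = 0.7551546.
SE = √(0.184896 × 0.00517126) = 0.0309216.
z = (0.8005464 − 0.7146341)/0.0309216 = 0.0859123/0.0309216 = 2.7784.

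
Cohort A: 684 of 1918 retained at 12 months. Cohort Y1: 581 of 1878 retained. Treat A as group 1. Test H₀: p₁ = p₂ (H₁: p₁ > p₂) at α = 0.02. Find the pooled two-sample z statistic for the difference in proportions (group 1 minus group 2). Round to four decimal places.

z = 3.0878

p̂₁ = 684/1918 ≈ 0.356621, p̂₂ = 581/1878 ≈ 0.309372.
Pooled p̂ = (684+581)/(1918+1878) = 1265/3796 = 0.333246.
SE = √(0.222193 × 0.00105386) = 0.015302.
z = (0.356621 − 0.309372)/0.015302 = 0.047249/0.015302 = 3.0878.
p-value = P(Z > 3.088) ≈ 0.0010, so at α = 0.02 we reject H₀.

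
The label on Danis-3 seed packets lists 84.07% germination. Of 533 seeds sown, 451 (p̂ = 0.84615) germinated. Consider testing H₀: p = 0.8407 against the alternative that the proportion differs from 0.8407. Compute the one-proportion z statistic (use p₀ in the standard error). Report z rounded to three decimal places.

z = 0.344

p̂ = 451/533 = 0.84615.
SE = √(p₀(1−p₀)/n) = √(0.13392/533) = 0.01585.
z = (0.84615 − 0.8407)/0.01585 = 0.00545/0.01585 = 0.344.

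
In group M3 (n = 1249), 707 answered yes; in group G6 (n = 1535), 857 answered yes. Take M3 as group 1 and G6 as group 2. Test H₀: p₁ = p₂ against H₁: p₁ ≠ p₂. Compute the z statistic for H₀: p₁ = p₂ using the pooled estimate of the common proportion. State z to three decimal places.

p̂₁ = 707/1249 ≈ 0.566053, p̂₂ = 857/1535 ≈ 0.558306.
Pooled p̂ = (707+857)/(1249+1535) = 1564/2784 = 0.561782.
SE = √(0.246183 × 0.00145211) = 0.018907.
z = (0.566053 − 0.558306)/0.018907 = 0.007747/0.018907 = 0.410.

z = 0.410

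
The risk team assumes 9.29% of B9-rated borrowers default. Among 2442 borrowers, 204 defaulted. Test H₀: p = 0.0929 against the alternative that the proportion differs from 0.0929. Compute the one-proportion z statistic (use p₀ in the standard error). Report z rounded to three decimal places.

z = -1.594

p̂ = 204/2442 ≈ 0.083538.
Under H₀, SE = √(0.0929·0.9071/2442) = √(3.45084e-05) = 0.005874.
z = (0.083538 − 0.0929)/0.005874 = -0.009362/0.005874 = -1.594.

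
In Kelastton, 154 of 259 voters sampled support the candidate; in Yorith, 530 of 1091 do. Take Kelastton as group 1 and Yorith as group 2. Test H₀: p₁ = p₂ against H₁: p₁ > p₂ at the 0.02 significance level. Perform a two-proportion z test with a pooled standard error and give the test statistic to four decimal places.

z = 3.1485

p̂₁ = 154/259 ≈ 0.594595, p̂₂ = 530/1091 ≈ 0.485793.
Pooled p̂ = (154+530)/(259+1091) = 684/1350 = 0.506667.
SE = √(p̂(1−p̂)(1/n₁+1/n₂)) = √(0.506667·0.493333·0.00477759) = √(0.00119419) = 0.034557.
z = (0.594595 − 0.485793)/0.034557 = 0.108802/0.034557 = 3.1485.
p-value = P(Z > 3.148) ≈ 0.0008, so at α = 0.02 we reject H₀.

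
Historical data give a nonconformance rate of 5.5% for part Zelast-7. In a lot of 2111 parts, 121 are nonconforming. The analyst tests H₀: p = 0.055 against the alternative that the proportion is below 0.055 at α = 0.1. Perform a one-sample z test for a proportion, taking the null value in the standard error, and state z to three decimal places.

z = 0.467

p̂ = 121/2111 ≈ 0.057319.
SE = √(p₀(1−p₀)/n) = √(0.051975/2111) = 0.004962.
z = (0.057319 − 0.055)/0.004962 = 0.002319/0.004962 = 0.467.
p-value = P(Z < 0.467) ≈ 0.6799; since p > α = 0.1, fail to reject H₀.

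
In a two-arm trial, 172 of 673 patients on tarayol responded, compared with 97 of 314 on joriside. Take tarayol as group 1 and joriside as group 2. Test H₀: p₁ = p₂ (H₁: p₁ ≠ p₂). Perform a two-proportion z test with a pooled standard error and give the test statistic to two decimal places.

p̂₁ = 172/673 = 0.2556, p̂₂ = 97/314 = 0.3089.
Pooled p̂ = (172+97)/(673+314) = 269/987 = 0.2725.
SE = √(p̂(1−p̂)(1/n₁+1/n₂)) = √(0.2725·0.7275·0.0046706) = √(0.000926008) = 0.0304.
z = (0.2556 − 0.3089)/0.0304 = -0.0533/0.0304 = -1.75.
p-value = 2·P(Z > 1.753) ≈ 0.0796.

z = -1.75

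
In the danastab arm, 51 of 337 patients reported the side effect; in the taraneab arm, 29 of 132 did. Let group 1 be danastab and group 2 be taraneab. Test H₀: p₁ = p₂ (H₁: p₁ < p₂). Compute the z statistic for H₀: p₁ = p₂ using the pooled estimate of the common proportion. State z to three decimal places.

p̂₁ = 51/337 ≈ 0.15134, p̂₂ = 29/132 ≈ 0.21970.
Pooled p̂ = (51+29)/(337+132) = 80/469 = 0.17058.
SE = √(p̂(1−p̂)(1/n₁+1/n₂)) = √(0.17058·0.82942·0.0105431) = √(0.00149164) = 0.03862.
z = (0.15134 − 0.21970)/0.03862 = -0.06836/0.03862 = -1.770.

z = -1.770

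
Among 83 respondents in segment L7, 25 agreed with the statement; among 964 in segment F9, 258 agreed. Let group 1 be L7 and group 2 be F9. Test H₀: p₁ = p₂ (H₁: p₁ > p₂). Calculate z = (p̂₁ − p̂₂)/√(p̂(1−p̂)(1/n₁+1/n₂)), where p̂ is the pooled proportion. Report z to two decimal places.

p̂₁ = 25/83 = 0.3012, p̂₂ = 258/964 = 0.2676.
Pooled p̂ = (25+258)/(83+964) = 283/1047 = 0.2703.
SE = √(p̂(1−p̂)(1/n₁+1/n₂)) = √(0.2703·0.7297·0.0130855) = √(0.00258094) = 0.0508.
z = (0.3012 − 0.2676)/0.0508 = 0.0336/0.0508 = 0.66.
p-value = P(Z > 0.661) ≈ 0.2544.

z = 0.66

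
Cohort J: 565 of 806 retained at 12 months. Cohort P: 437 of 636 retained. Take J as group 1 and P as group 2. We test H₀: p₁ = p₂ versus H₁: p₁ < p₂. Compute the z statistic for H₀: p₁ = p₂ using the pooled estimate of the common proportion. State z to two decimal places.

z = 0.57

p̂₁ = 565/806 ≈ 0.7010, p̂₂ = 437/636 ≈ 0.6871.
Pooled p̂ = (565+437)/(806+636) = 1002/1442 = 0.6949.
SE = √(0.212026 × 0.00281302) = 0.0244.
z = (0.7010 − 0.6871)/0.0244 = 0.0139/0.0244 = 0.57.
p-value = P(Z < 0.569) ≈ 0.7152.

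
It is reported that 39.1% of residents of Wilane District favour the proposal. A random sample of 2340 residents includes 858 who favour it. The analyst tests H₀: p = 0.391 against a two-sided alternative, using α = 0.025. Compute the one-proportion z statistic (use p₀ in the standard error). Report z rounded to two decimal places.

p̂ = 858/2340 ≈ 0.3667.
Standard error under H₀: √(0.391×0.609/2340) = 0.0101.
z = (0.3667 − 0.391)/0.0101 = -0.0243/0.0101 = -2.41.
Two-sided p-value ≈ 2·Φ(−2.412) = 0.0159. With α = 0.025, reject H₀.

z = -2.41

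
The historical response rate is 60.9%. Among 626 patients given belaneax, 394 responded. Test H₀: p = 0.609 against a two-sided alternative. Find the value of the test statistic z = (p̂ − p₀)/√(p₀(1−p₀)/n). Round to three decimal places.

p̂ = 394/626 = 0.62939.
Under H₀, SE = √(0.609·0.391/626) = √(0.000380382) = 0.01950.
z = (0.62939 − 0.609)/0.01950 = 0.02039/0.01950 = 1.046.
p-value = 2·P(Z > 1.046) ≈ 0.2957.

z = 1.046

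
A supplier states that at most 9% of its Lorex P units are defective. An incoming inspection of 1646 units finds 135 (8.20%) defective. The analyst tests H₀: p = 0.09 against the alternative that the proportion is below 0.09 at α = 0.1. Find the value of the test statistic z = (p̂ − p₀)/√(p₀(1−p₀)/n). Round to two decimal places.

z = -1.13

p̂ = 135/1646 ≈ 0.0820.
Standard error under H₀: √(0.09×0.91/1646) = 0.0071.
z = (0.0820 − 0.09)/0.0071 = -0.0080/0.0071 = -1.13.
p-value = P(Z < -1.132) ≈ 0.1289. With α = 0.1, fail to reject H₀.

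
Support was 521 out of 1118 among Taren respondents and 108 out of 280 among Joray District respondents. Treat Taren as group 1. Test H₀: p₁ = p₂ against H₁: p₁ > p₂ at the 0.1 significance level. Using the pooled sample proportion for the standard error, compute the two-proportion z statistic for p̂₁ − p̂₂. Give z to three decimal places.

z = 2.415

p̂₁ = 521/1118 ≈ 0.46601, p̂₂ = 108/280 ≈ 0.38571.
Pooled p̂ = (521+108)/(1118+280) = 629/1398 = 0.44993.
SE = √(0.247493 × 0.00446588) = 0.03325.
z = (0.46601 − 0.38571)/0.03325 = 0.08030/0.03325 = 2.415.
p-value = P(Z > 2.415) ≈ 0.0079. With α = 0.1, reject H₀.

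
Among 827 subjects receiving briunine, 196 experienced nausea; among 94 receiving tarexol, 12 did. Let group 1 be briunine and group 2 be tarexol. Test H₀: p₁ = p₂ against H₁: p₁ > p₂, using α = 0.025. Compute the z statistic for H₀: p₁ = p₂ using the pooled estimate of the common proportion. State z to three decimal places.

z = 2.402

p̂₁ = 196/827 = 0.237001, p̂₂ = 12/94 = 0.127660.
Pooled p̂ = (196+12)/(827+94) = 208/921 = 0.225841.
SE = √(0.174837 × 0.0118475) = 0.045512.
z = (0.237001 − 0.127660)/0.045512 = 0.109341/0.045512 = 2.402.
p-value = P(Z > 2.402) ≈ 0.0081. With α = 0.025, reject H₀.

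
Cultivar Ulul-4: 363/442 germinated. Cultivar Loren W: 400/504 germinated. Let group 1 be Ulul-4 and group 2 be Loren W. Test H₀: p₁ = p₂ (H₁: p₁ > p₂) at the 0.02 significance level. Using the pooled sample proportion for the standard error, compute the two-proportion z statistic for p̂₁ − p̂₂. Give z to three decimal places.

p̂₁ = 363/442 ≈ 0.82127, p̂₂ = 400/504 ≈ 0.79365.
Pooled p̂ = (363+400)/(442+504) = 763/946 = 0.80655.
SE = √(0.156025 × 0.00424657) = 0.02574.
z = (0.82127 − 0.79365)/0.02574 = 0.02762/0.02574 = 1.073.
p-value = P(Z > 1.073) ≈ 0.1417, so at α = 0.02 we fail to reject H₀.

z = 1.073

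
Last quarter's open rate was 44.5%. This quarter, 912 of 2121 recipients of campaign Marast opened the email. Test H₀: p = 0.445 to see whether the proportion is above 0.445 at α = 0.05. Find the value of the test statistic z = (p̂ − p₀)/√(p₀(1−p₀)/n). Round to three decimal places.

z = -1.391

p̂ = 912/2121 = 0.42999.
Under H₀, SE = √(0.445·0.555/2121) = √(0.000116443) = 0.01079.
z = (0.42999 − 0.445)/0.01079 = -0.01501/0.01079 = -1.391.
p-value = P(Z > -1.391) ≈ 0.9179, so at α = 0.05 we fail to reject H₀.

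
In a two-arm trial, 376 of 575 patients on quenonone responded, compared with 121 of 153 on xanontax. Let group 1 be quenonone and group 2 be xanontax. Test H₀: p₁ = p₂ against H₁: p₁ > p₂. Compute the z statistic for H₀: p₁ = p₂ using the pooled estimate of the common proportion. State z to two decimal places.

z = -3.23

p̂₁ = 376/575 = 0.65391, p̂₂ = 121/153 = 0.79085.
Pooled p̂ = (376+121)/(575+153) = 497/728 = 0.68269.
SE = √(p̂(1−p̂)(1/n₁+1/n₂)) = √(0.68269·0.31731·0.00827508) = √(0.00179258) = 0.04234.
z = (0.65391 − 0.79085)/0.04234 = -0.13694/0.04234 = -3.23.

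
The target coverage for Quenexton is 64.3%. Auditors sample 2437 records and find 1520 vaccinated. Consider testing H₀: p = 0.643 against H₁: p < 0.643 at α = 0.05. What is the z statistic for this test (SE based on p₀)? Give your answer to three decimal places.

p̂ = 1520/2437 ≈ 0.623718.
SE = √(p₀(1−p₀)/n) = √(0.22955/2437) = 0.009705.
z = (0.623718 − 0.643)/0.009705 = -0.019282/0.009705 = -1.987.
p-value = P(Z < -1.987) ≈ 0.0235; since p < α = 0.05, reject H₀.

z = -1.987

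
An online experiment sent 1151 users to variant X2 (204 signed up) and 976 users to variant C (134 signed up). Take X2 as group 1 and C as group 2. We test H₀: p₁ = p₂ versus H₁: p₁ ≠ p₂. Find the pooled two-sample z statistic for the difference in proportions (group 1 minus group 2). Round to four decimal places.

z = 2.5108

p̂₁ = 204/1151 = 0.177237, p̂₂ = 134/976 = 0.137295.
Pooled p̂ = (204+134)/(1151+976) = 338/2127 = 0.158909.
SE = √(0.133657 × 0.0018934) = 0.015908.
z = (0.177237 − 0.137295)/0.015908 = 0.039942/0.015908 = 2.5108.
Two-sided p-value ≈ 2·Φ(−2.511) = 0.0120.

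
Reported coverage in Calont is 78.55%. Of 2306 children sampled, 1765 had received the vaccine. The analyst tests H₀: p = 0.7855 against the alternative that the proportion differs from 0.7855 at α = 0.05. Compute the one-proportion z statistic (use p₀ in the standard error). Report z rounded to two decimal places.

z = -2.35

p̂ = 1765/2306 ≈ 0.76539.
Under H₀, SE = √(0.7855·0.2145/2306) = √(7.30658e-05) = 0.00855.
z = (0.76539 − 0.7855)/0.00855 = -0.02011/0.00855 = -2.35.
p-value = 2·P(Z > 2.352) ≈ 0.0187, so at α = 0.05 we reject H₀.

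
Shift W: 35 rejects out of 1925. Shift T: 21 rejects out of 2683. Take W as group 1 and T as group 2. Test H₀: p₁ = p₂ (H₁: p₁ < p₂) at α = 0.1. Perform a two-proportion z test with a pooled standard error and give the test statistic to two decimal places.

z = 3.16

p̂₁ = 35/1925 = 0.018182, p̂₂ = 21/2683 = 0.007827.
Pooled p̂ = (35+21)/(1925+2683) = 56/4608 = 0.012153.
SE = √(p̂(1−p̂)(1/n₁+1/n₂)) = √(0.012153·0.987847·0.000892198) = √(1.07109e-05) = 0.003273.
z = (0.018182 − 0.007827)/0.003273 = 0.010355/0.003273 = 3.16.
p-value = P(Z < 3.164) ≈ 0.9992. With α = 0.1, fail to reject H₀.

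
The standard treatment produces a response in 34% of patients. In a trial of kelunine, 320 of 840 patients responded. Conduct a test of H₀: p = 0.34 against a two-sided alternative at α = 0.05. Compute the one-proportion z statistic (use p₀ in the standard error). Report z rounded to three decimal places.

p̂ = 320/840 = 0.38095.
SE = √(p₀(1−p₀)/n) = √(0.2244/840) = 0.01634.
z = (0.38095 − 0.34)/0.01634 = 0.04095/0.01634 = 2.506.
p-value = 2·P(Z > 2.506) ≈ 0.0122; since p < α = 0.05, reject H₀.

z = 2.506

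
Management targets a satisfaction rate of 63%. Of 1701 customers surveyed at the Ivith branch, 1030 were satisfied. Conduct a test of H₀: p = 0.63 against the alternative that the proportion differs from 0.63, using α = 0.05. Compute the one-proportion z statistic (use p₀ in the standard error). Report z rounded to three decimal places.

p̂ = 1030/1701 ≈ 0.605526.
Under H₀, SE = √(0.63·0.37/1701) = √(0.000137037) = 0.011706.
z = (0.605526 − 0.63)/0.011706 = -0.024474/0.011706 = -2.091.
Two-sided p-value ≈ 2·Φ(−2.091) = 0.0366, so at α = 0.05 we reject H₀.

z = -2.091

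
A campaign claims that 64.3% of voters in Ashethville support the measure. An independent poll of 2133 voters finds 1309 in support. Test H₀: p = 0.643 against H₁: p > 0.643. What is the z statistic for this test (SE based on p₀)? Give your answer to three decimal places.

p̂ = 1309/2133 ≈ 0.613690.
Standard error under H₀: √(0.643×0.357/2133) = 0.010374.
z = (0.613690 − 0.643)/0.010374 = -0.029310/0.010374 = -2.825.

z = -2.825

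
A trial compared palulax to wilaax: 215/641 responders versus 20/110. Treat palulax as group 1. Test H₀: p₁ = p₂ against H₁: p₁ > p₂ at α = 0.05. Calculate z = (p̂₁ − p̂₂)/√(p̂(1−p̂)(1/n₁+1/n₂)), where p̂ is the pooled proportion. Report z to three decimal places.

z = 3.210

p̂₁ = 215/641 ≈ 0.33541, p̂₂ = 20/110 ≈ 0.18182.
Pooled p̂ = (215+20)/(641+110) = 235/751 = 0.31292.
SE = √(0.215 × 0.010651) = 0.04785.
z = (0.33541 − 0.18182)/0.04785 = 0.15359/0.04785 = 3.210.
p-value = P(Z > 3.210) ≈ 0.0007, so at α = 0.05 we reject H₀.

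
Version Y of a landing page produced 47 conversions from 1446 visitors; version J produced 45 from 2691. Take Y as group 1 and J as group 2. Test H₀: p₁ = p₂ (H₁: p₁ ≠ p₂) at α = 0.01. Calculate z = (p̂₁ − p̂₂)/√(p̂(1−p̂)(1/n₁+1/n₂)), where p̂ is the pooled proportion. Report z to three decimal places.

p̂₁ = 47/1446 ≈ 0.032503, p̂₂ = 45/2691 ≈ 0.016722.
Pooled p̂ = (47+45)/(1446+2691) = 92/4137 = 0.022238.
SE = √(0.0217438 × 0.00106317) = 0.004808.
z = (0.032503 − 0.016722)/0.004808 = 0.015781/0.004808 = 3.282.
Two-sided p-value ≈ 2·Φ(−3.282) = 0.0010. With α = 0.01, reject H₀.

z = 3.282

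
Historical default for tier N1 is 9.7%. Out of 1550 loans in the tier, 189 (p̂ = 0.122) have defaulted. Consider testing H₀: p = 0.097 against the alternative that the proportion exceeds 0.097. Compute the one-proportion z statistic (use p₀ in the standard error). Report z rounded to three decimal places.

z = 3.317

p̂ = 189/1550 = 0.121935.
SE = √(p₀(1−p₀)/n) = √(0.087591/1550) = 0.007517.
z = (0.121935 − 0.097)/0.007517 = 0.024935/0.007517 = 3.317.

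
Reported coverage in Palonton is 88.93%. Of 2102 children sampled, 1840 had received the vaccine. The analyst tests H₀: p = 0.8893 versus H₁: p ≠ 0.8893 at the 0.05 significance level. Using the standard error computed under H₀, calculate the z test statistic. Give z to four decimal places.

p̂ = 1840/2102 ≈ 0.8753568.
Under H₀, SE = √(0.8893·0.1107/2102) = √(4.68342e-05) = 0.0068436.
z = (0.8753568 − 0.8893)/0.0068436 = -0.0139432/0.0068436 = -2.0374.
p-value = 2·P(Z > 2.037) ≈ 0.0416, so at α = 0.05 we reject H₀.

z = -2.0374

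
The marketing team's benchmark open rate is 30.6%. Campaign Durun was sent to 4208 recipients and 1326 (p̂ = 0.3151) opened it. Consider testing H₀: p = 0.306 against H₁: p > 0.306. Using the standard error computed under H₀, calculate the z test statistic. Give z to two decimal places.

z = 1.28

p̂ = 1326/4208 ≈ 0.3151.
Under H₀, SE = √(0.306·0.694/4208) = √(5.04667e-05) = 0.0071.
z = (0.3151 − 0.306)/0.0071 = 0.0091/0.0071 = 1.28.
p-value = P(Z > 1.283) ≈ 0.0998.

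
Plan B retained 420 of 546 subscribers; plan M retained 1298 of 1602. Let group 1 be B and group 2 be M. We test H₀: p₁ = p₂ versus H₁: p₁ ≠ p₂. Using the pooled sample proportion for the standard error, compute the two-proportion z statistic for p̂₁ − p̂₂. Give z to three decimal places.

z = -2.068

p̂₁ = 420/546 = 0.76923, p̂₂ = 1298/1602 = 0.81024.
Pooled p̂ = (420+1298)/(546+1602) = 1718/2148 = 0.79981.
SE = √(0.160112 × 0.00245572) = 0.01983.
z = (0.76923 − 0.81024)/0.01983 = -0.04101/0.01983 = -2.068.
Two-sided p-value ≈ 2·Φ(−2.068) = 0.0386.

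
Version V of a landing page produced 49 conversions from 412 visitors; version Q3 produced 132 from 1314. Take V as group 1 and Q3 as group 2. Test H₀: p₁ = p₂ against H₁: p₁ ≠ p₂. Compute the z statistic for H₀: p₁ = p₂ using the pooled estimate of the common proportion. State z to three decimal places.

p̂₁ = 49/412 = 0.11893, p̂₂ = 132/1314 = 0.10046.
Pooled p̂ = (49+132)/(412+1314) = 181/1726 = 0.10487.
SE = √(0.0938697 × 0.00318822) = 0.01730.
z = (0.11893 − 0.10046)/0.01730 = 0.01847/0.01730 = 1.068.
p-value = 2·P(Z > 1.068) ≈ 0.2855.

z = 1.068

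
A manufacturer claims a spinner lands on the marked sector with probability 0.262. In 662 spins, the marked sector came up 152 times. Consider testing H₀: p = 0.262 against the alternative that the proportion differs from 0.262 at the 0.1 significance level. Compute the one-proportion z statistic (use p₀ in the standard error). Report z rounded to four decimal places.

p̂ = 152/662 ≈ 0.229607.
SE = √(p₀(1−p₀)/n) = √(0.19336/662) = 0.017090.
z = (0.229607 − 0.262)/0.017090 = -0.032393/0.017090 = -1.8954.
p-value = 2·P(Z > 1.895) ≈ 0.0580, so at α = 0.1 we reject H₀.

z = -1.8954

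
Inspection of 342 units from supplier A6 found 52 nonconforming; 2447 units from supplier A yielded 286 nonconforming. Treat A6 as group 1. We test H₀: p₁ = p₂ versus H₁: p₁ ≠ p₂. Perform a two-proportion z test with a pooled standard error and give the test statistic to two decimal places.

z = 1.87

p̂₁ = 52/342 = 0.1520, p̂₂ = 286/2447 = 0.1169.
Pooled p̂ = (52+286)/(342+2447) = 338/2789 = 0.1212.
SE = √(0.106503 × 0.00333264) = 0.0188.
z = (0.1520 − 0.1169)/0.0188 = 0.0351/0.0188 = 1.87.
p-value = 2·P(Z > 1.867) ≈ 0.0619.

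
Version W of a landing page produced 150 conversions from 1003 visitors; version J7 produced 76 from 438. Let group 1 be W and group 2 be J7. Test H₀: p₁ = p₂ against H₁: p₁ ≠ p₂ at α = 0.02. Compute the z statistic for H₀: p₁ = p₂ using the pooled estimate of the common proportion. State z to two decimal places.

z = -1.15

p̂₁ = 150/1003 ≈ 0.1496, p̂₂ = 76/438 ≈ 0.1735.
Pooled p̂ = (150+76)/(1003+438) = 226/1441 = 0.1568.
SE = √(0.132238 × 0.00328011) = 0.0208.
z = (0.1496 − 0.1735)/0.0208 = -0.0239/0.0208 = -1.15.
p-value = 2·P(Z > 1.151) ≈ 0.2499. With α = 0.02, fail to reject H₀.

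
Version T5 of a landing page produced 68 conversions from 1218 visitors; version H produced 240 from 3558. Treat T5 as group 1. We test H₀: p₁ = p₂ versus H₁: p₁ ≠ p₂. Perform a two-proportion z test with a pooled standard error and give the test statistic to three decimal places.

z = -1.426

p̂₁ = 68/1218 ≈ 0.05583, p̂₂ = 240/3558 ≈ 0.06745.
Pooled p̂ = (68+240)/(1218+3558) = 308/4776 = 0.06449.
SE = √(p̂(1−p̂)(1/n₁+1/n₂)) = √(0.06449·0.93551·0.00110207) = √(6.64885e-05) = 0.00815.
z = (0.05583 − 0.06745)/0.00815 = -0.01162/0.00815 = -1.426.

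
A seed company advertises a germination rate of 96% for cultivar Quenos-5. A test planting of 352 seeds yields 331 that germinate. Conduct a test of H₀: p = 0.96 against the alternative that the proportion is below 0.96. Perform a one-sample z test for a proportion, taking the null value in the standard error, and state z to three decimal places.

p̂ = 331/352 = 0.940341.
SE = √(p₀(1−p₀)/n) = √(0.0384/352) = 0.010445.
z = (0.940341 − 0.96)/0.010445 = -0.019659/0.010445 = -1.882.

z = -1.882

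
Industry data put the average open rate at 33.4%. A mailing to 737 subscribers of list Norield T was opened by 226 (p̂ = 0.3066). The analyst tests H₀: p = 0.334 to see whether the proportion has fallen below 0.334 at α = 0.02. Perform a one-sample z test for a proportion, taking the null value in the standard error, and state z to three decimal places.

z = -1.574

p̂ = 226/737 ≈ 0.306649.
Standard error under H₀: √(0.334×0.666/737) = 0.017373.
z = (0.306649 − 0.334)/0.017373 = -0.027351/0.017373 = -1.574.
p-value = P(Z < -1.574) ≈ 0.0577; since p > α = 0.02, fail to reject H₀.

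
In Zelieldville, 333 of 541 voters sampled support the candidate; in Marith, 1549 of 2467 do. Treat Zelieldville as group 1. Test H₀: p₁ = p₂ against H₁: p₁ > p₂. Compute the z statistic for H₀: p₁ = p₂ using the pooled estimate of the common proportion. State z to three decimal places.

z = -0.538

p̂₁ = 333/541 ≈ 0.61553, p̂₂ = 1549/2467 ≈ 0.62789.
Pooled p̂ = (333+1549)/(541+2467) = 1882/3008 = 0.62566.
SE = √(p̂(1−p̂)(1/n₁+1/n₂)) = √(0.62566·0.37434·0.00225378) = √(0.000527854) = 0.02298.
z = (0.61553 − 0.62789)/0.02298 = -0.01236/0.02298 = -0.538.
p-value = P(Z > -0.538) ≈ 0.7047.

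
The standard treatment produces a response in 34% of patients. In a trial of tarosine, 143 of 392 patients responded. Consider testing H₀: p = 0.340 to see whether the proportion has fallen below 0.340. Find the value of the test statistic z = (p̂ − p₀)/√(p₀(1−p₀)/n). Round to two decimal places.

z = 1.04

p̂ = 143/392 = 0.3648.
SE = √(p₀(1−p₀)/n) = √(0.2244/392) = 0.0239.
z = (0.3648 − 0.34)/0.0239 = 0.0248/0.0239 = 1.04.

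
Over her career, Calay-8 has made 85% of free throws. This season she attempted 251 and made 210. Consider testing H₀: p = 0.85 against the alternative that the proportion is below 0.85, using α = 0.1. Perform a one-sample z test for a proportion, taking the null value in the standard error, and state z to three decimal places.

z = -0.592

p̂ = 210/251 = 0.83665.
Under H₀, SE = √(0.85·0.15/251) = √(0.000507968) = 0.02254.
z = (0.83665 − 0.85)/0.02254 = -0.01335/0.02254 = -0.592.
p-value = P(Z < -0.592) ≈ 0.2769; since p > α = 0.1, fail to reject H₀.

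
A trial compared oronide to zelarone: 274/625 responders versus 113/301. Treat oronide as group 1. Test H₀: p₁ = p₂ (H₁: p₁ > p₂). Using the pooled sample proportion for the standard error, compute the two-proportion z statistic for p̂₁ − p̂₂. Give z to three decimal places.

p̂₁ = 274/625 = 0.43840, p̂₂ = 113/301 = 0.37542.
Pooled p̂ = (274+113)/(625+301) = 387/926 = 0.41793.
SE = √(p̂(1−p̂)(1/n₁+1/n₂)) = √(0.41793·0.58207·0.00492226) = √(0.00119741) = 0.03460.
z = (0.43840 − 0.37542)/0.03460 = 0.06298/0.03460 = 1.820.

z = 1.820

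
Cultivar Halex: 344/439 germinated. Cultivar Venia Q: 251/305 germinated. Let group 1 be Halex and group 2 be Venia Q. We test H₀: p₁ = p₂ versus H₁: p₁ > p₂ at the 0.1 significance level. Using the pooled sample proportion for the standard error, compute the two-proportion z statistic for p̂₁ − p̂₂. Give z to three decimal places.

z = -1.319

p̂₁ = 344/439 = 0.78360, p̂₂ = 251/305 = 0.82295.
Pooled p̂ = (344+251)/(439+305) = 595/744 = 0.79973.
SE = √(p̂(1−p̂)(1/n₁+1/n₂)) = √(0.79973·0.20027·0.00555659) = √(0.000889951) = 0.02983.
z = (0.78360 − 0.82295)/0.02983 = -0.03935/0.02983 = -1.319.
p-value = P(Z > -1.319) ≈ 0.9064. With α = 0.1, fail to reject H₀.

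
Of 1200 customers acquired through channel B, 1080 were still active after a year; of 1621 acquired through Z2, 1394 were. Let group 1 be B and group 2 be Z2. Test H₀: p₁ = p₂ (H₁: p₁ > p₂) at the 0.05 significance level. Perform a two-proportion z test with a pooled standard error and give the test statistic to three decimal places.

p̂₁ = 1080/1200 = 0.90000, p̂₂ = 1394/1621 = 0.85996.
Pooled p̂ = (1080+1394)/(1200+1621) = 2474/2821 = 0.87699.
SE = √(0.107876 × 0.00145024) = 0.01251.
z = (0.90000 − 0.85996)/0.01251 = 0.04004/0.01251 = 3.201.
p-value = P(Z > 3.201) ≈ 0.0007, so at α = 0.05 we reject H₀.

z = 3.201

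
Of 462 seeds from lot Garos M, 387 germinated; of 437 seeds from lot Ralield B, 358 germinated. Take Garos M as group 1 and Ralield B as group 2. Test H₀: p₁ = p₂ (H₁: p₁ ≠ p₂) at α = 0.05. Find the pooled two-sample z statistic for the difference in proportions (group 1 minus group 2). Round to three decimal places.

p̂₁ = 387/462 ≈ 0.83766, p̂₂ = 358/437 ≈ 0.81922.
Pooled p̂ = (387+358)/(462+437) = 745/899 = 0.82870.
SE = √(0.141957 × 0.00445283) = 0.02514.
z = (0.83766 − 0.81922)/0.02514 = 0.01844/0.02514 = 0.733.
p-value = 2·P(Z > 0.733) ≈ 0.4633, so at α = 0.05 we fail to reject H₀.

z = 0.733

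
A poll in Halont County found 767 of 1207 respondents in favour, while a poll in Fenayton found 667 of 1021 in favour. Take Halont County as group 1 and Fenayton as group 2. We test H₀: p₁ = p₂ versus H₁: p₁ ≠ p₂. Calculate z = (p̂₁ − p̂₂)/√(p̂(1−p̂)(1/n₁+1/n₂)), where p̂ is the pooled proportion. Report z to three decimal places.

z = -0.875

p̂₁ = 767/1207 = 0.63546, p̂₂ = 667/1021 = 0.65328.
Pooled p̂ = (767+667)/(1207+1021) = 1434/2228 = 0.64363.
SE = √(0.229371 × 0.00180793) = 0.02036.
z = (0.63546 − 0.65328)/0.02036 = -0.01782/0.02036 = -0.875.
p-value = 2·P(Z > 0.875) ≈ 0.3815.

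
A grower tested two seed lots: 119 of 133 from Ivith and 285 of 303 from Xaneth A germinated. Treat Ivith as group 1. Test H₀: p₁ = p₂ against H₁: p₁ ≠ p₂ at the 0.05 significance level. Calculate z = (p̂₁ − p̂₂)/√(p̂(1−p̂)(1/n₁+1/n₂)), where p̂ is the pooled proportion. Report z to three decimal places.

z = -1.691

p̂₁ = 119/133 = 0.894737, p̂₂ = 285/303 = 0.940594.
Pooled p̂ = (119+285)/(133+303) = 404/436 = 0.926606.
SE = √(p̂(1−p̂)(1/n₁+1/n₂)) = √(0.926606·0.073394·0.0108191) = √(0.000735784) = 0.027125.
z = (0.894737 − 0.940594)/0.027125 = -0.045857/0.027125 = -1.691.
p-value = 2·P(Z > 1.691) ≈ 0.0909. With α = 0.05, fail to reject H₀.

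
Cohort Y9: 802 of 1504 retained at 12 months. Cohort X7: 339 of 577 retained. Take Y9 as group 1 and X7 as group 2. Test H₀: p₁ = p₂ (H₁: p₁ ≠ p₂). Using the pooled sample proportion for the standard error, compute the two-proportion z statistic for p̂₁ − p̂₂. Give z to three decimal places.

p̂₁ = 802/1504 = 0.53324, p̂₂ = 339/577 = 0.58752.
Pooled p̂ = (802+339)/(1504+577) = 1141/2081 = 0.54829.
SE = √(0.247668 × 0.002398) = 0.02437.
z = (0.53324 − 0.58752)/0.02437 = -0.05428/0.02437 = -2.227.

z = -2.227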